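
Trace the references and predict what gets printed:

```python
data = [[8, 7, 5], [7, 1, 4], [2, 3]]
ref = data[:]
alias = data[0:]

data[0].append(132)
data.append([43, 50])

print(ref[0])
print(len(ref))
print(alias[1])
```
[8, 7, 5, 132]
3
[7, 1, 4]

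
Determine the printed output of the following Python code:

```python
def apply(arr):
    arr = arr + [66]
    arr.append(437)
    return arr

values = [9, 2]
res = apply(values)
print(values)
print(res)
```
[9, 2]
[9, 2, 66, 437]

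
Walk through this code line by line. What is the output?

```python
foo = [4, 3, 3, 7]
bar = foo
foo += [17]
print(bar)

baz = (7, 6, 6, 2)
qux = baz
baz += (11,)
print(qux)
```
[4, 3, 3, 7, 17]
(7, 6, 6, 2)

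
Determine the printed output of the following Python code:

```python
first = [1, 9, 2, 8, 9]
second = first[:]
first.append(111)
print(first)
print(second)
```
[1, 9, 2, 8, 9, 111]
[1, 9, 2, 8, 9]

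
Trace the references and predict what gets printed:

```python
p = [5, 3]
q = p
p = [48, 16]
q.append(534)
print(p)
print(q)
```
[48, 16]
[5, 3, 534]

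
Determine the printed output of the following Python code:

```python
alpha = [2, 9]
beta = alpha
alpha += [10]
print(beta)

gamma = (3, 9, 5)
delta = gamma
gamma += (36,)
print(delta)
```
[2, 9, 10]
(3, 9, 5)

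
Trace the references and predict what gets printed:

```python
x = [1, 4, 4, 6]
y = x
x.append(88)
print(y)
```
[1, 4, 4, 6, 88]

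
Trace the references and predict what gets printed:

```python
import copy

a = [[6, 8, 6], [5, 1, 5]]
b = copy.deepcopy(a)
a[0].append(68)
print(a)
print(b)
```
[[6, 8, 6, 68], [5, 1, 5]]
[[6, 8, 6], [5, 1, 5]]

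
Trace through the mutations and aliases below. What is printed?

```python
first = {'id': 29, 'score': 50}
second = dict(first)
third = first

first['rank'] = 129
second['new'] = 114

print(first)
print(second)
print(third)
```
{'id': 29, 'score': 50, 'rank': 129}
{'id': 29, 'score': 50, 'new': 114}
{'id': 29, 'score': 50, 'rank': 129}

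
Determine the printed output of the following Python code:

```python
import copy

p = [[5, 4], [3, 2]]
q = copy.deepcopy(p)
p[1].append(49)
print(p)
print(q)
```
[[5, 4], [3, 2, 49]]
[[5, 4], [3, 2]]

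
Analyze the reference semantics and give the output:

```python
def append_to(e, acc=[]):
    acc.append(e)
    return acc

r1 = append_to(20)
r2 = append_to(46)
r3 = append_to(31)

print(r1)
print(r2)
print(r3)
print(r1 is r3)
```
[20, 46, 31]
[20, 46, 31]
[20, 46, 31]
True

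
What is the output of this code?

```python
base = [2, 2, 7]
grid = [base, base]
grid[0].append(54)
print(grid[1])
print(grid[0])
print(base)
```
[2, 2, 7, 54]
[2, 2, 7, 54]
[2, 2, 7, 54]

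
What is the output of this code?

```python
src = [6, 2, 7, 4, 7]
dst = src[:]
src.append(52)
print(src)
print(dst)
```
[6, 2, 7, 4, 7, 52]
[6, 2, 7, 4, 7]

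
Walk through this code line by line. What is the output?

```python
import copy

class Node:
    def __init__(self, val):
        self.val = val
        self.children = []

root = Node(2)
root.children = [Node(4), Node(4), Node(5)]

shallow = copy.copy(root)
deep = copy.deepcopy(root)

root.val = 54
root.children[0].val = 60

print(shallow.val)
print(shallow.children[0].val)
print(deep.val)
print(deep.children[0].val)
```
2
60
2
4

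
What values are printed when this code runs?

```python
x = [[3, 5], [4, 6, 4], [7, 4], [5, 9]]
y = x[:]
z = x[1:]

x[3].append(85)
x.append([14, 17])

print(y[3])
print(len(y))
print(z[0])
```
[5, 9, 85]
4
[4, 6, 4]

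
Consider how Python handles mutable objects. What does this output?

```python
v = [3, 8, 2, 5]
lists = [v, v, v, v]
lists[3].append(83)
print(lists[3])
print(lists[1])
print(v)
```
[3, 8, 2, 5, 83]
[3, 8, 2, 5, 83]
[3, 8, 2, 5, 83]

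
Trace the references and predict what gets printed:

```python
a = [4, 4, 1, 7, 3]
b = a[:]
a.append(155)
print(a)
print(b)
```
[4, 4, 1, 7, 3, 155]
[4, 4, 1, 7, 3]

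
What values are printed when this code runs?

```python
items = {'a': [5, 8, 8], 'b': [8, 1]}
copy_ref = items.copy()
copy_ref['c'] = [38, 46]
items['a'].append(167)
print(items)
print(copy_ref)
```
{'a': [5, 8, 8, 167], 'b': [8, 1]}
{'a': [5, 8, 8, 167], 'b': [8, 1], 'c': [38, 46]}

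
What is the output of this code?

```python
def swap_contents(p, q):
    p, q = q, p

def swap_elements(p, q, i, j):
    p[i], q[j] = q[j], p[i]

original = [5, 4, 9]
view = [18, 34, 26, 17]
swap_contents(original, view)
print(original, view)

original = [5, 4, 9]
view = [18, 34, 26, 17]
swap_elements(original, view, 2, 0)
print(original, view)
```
[5, 4, 9] [18, 34, 26, 17]
[5, 4, 18] [9, 34, 26, 17]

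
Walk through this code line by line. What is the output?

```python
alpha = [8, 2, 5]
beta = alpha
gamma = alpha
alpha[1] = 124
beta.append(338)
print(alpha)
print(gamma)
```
[8, 124, 5, 338]
[8, 124, 5, 338]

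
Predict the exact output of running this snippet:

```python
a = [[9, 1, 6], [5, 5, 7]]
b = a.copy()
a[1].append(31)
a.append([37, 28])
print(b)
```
[[9, 1, 6], [5, 5, 7, 31]]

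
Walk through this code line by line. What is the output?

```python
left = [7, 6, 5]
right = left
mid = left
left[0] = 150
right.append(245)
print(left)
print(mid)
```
[150, 6, 5, 245]
[150, 6, 5, 245]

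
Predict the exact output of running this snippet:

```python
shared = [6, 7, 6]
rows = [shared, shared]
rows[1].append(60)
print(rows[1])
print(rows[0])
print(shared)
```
[6, 7, 6, 60]
[6, 7, 6, 60]
[6, 7, 6, 60]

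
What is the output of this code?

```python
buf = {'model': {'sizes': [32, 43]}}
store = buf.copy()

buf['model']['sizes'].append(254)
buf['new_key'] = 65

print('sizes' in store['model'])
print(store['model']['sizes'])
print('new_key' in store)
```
True
[32, 43, 254]
False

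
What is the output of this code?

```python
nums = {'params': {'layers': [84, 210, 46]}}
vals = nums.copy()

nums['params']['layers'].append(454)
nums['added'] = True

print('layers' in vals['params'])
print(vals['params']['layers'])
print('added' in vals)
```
True
[84, 210, 46, 454]
False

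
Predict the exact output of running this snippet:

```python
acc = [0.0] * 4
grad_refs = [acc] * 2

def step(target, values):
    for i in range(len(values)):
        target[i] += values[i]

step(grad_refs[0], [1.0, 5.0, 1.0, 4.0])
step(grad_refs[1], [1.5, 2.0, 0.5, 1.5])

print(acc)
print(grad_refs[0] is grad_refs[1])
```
[2.5, 7.0, 1.5, 5.5]
True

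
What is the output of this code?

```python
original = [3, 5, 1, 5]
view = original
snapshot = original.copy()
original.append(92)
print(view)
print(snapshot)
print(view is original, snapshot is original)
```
[3, 5, 1, 5, 92]
[3, 5, 1, 5]
True False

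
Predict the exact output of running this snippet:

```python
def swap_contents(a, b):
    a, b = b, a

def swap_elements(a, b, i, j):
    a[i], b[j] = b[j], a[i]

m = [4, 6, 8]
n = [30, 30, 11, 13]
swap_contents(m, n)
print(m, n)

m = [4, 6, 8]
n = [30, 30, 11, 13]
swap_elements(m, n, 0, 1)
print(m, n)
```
[4, 6, 8] [30, 30, 11, 13]
[30, 6, 8] [30, 4, 11, 13]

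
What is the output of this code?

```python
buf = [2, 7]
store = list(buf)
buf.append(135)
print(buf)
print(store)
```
[2, 7, 135]
[2, 7]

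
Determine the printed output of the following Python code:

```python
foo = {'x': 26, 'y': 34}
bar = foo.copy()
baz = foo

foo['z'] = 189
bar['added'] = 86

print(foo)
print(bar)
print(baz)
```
{'x': 26, 'y': 34, 'z': 189}
{'x': 26, 'y': 34, 'added': 86}
{'x': 26, 'y': 34, 'z': 189}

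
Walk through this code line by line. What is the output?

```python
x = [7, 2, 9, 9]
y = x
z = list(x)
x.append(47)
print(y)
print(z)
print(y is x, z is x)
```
[7, 2, 9, 9, 47]
[7, 2, 9, 9]
True False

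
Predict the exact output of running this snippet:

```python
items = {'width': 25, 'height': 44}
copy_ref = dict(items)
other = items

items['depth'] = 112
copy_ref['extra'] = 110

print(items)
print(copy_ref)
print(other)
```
{'width': 25, 'height': 44, 'depth': 112}
{'width': 25, 'height': 44, 'extra': 110}
{'width': 25, 'height': 44, 'depth': 112}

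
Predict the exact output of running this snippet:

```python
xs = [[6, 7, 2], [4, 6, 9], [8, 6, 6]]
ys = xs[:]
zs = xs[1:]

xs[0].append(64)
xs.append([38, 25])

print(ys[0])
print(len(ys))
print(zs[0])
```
[6, 7, 2, 64]
3
[4, 6, 9]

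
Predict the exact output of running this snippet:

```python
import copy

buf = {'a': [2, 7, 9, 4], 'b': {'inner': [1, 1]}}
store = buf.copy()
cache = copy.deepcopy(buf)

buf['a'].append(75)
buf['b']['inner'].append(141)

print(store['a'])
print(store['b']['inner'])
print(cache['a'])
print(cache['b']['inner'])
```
[2, 7, 9, 4, 75]
[1, 1, 141]
[2, 7, 9, 4]
[1, 1]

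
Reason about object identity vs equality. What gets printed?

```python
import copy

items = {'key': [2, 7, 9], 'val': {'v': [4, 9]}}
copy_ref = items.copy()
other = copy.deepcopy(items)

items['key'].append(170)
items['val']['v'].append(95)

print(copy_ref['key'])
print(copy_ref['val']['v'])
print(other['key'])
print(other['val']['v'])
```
[2, 7, 9, 170]
[4, 9, 95]
[2, 7, 9]
[4, 9]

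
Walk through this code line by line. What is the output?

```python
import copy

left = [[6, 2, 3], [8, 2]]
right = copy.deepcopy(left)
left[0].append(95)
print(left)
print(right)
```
[[6, 2, 3, 95], [8, 2]]
[[6, 2, 3], [8, 2]]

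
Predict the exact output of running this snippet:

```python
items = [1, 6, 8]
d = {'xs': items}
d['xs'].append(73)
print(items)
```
[1, 6, 8, 73]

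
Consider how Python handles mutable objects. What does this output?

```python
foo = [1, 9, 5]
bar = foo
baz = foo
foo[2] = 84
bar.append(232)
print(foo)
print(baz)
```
[1, 9, 84, 232]
[1, 9, 84, 232]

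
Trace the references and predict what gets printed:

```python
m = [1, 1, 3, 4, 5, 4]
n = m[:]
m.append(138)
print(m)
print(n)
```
[1, 1, 3, 4, 5, 4, 138]
[1, 1, 3, 4, 5, 4]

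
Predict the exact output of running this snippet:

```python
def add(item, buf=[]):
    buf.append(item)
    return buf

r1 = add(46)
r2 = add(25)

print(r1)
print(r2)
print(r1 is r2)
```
[46, 25]
[46, 25]
True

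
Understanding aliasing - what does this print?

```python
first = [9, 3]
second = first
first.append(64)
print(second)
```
[9, 3, 64]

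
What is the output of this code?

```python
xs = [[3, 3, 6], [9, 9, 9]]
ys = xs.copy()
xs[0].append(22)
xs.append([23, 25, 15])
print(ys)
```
[[3, 3, 6, 22], [9, 9, 9]]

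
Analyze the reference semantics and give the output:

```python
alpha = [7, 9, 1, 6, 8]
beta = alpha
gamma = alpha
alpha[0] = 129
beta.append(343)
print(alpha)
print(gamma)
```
[129, 9, 1, 6, 8, 343]
[129, 9, 1, 6, 8, 343]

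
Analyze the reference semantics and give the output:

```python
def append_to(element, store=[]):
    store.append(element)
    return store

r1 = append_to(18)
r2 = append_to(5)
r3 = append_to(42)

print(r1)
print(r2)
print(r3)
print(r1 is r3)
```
[18, 5, 42]
[18, 5, 42]
[18, 5, 42]
True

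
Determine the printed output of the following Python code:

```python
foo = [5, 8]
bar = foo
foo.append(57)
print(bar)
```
[5, 8, 57]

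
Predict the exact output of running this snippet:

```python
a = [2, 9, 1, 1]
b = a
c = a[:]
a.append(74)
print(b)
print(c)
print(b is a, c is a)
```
[2, 9, 1, 1, 74]
[2, 9, 1, 1]
True False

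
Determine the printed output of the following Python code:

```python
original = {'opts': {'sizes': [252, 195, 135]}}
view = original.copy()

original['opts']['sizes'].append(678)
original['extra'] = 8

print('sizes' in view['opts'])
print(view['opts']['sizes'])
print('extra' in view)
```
True
[252, 195, 135, 678]
False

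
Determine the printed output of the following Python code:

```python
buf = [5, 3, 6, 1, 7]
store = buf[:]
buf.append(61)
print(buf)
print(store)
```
[5, 3, 6, 1, 7, 61]
[5, 3, 6, 1, 7]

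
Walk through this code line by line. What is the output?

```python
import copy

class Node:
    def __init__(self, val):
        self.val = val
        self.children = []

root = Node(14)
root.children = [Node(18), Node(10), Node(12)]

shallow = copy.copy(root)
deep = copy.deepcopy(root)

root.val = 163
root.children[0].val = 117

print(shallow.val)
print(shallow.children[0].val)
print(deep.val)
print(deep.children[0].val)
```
14
117
14
18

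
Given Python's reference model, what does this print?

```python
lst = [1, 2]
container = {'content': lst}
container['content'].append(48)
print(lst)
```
[1, 2, 48]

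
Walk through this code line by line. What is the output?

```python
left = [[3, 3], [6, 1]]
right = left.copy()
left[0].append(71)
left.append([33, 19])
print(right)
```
[[3, 3, 71], [6, 1]]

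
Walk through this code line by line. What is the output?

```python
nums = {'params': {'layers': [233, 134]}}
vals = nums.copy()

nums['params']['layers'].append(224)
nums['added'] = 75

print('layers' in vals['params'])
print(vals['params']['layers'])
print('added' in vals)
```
True
[233, 134, 224]
False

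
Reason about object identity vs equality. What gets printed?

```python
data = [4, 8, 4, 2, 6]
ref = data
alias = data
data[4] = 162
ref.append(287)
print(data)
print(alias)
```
[4, 8, 4, 2, 162, 287]
[4, 8, 4, 2, 162, 287]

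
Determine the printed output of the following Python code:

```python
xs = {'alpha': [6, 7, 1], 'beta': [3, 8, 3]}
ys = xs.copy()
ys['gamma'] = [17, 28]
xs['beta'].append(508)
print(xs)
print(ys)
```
{'alpha': [6, 7, 1], 'beta': [3, 8, 3, 508]}
{'alpha': [6, 7, 1], 'beta': [3, 8, 3, 508], 'gamma': [17, 28]}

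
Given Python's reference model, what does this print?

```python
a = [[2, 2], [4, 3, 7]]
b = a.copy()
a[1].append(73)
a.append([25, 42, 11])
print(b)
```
[[2, 2], [4, 3, 7, 73]]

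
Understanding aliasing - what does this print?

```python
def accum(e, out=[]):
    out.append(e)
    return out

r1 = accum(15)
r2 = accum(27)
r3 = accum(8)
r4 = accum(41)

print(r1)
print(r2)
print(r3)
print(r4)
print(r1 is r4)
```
[15, 27, 8, 41]
[15, 27, 8, 41]
[15, 27, 8, 41]
[15, 27, 8, 41]
True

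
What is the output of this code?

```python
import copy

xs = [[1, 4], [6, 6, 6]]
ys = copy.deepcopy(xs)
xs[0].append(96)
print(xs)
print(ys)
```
[[1, 4, 96], [6, 6, 6]]
[[1, 4], [6, 6, 6]]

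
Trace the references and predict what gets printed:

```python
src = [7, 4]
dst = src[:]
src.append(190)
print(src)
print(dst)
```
[7, 4, 190]
[7, 4]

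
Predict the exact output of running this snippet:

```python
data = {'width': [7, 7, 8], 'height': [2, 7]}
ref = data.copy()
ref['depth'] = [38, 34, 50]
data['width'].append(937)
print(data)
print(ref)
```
{'width': [7, 7, 8, 937], 'height': [2, 7]}
{'width': [7, 7, 8, 937], 'height': [2, 7], 'depth': [38, 34, 50]}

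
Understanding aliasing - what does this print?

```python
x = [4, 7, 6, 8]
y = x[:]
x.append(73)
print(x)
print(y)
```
[4, 7, 6, 8, 73]
[4, 7, 6, 8]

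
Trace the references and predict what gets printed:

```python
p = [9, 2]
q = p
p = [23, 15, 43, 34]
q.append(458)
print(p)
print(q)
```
[23, 15, 43, 34]
[9, 2, 458]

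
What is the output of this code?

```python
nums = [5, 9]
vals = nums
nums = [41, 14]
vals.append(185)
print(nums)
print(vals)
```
[41, 14]
[5, 9, 185]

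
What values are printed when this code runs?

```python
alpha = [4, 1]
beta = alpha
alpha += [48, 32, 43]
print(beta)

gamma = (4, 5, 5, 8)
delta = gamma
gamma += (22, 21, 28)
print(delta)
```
[4, 1, 48, 32, 43]
(4, 5, 5, 8)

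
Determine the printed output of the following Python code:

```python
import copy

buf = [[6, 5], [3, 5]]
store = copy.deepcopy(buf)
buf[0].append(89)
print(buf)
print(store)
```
[[6, 5, 89], [3, 5]]
[[6, 5], [3, 5]]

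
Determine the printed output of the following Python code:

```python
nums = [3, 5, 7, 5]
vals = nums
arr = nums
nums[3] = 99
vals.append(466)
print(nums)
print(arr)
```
[3, 5, 7, 99, 466]
[3, 5, 7, 99, 466]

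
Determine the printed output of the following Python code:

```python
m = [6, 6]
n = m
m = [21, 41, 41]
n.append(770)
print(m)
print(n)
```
[21, 41, 41]
[6, 6, 770]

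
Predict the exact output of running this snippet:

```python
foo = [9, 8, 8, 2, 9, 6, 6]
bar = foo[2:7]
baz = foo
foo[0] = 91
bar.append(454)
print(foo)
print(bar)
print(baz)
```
[91, 8, 8, 2, 9, 6, 6]
[8, 2, 9, 6, 6, 454]
[91, 8, 8, 2, 9, 6, 6]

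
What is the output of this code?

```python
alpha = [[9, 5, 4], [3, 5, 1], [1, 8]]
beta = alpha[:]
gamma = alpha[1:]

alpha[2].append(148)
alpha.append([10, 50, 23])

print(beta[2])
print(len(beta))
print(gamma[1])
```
[1, 8, 148]
3
[1, 8, 148]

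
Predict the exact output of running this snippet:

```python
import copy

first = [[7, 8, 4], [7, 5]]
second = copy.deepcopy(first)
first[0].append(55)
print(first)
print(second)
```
[[7, 8, 4, 55], [7, 5]]
[[7, 8, 4], [7, 5]]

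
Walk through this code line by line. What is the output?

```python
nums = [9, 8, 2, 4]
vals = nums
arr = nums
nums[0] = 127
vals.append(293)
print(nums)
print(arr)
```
[127, 8, 2, 4, 293]
[127, 8, 2, 4, 293]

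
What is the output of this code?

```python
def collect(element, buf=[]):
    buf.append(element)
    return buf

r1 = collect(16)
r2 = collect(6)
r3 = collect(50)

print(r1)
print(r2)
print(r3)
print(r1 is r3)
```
[16, 6, 50]
[16, 6, 50]
[16, 6, 50]
True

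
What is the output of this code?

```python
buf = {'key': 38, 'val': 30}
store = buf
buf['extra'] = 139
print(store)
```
{'key': 38, 'val': 30, 'extra': 139}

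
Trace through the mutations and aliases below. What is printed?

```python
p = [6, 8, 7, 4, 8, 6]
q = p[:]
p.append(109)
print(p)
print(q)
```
[6, 8, 7, 4, 8, 6, 109]
[6, 8, 7, 4, 8, 6]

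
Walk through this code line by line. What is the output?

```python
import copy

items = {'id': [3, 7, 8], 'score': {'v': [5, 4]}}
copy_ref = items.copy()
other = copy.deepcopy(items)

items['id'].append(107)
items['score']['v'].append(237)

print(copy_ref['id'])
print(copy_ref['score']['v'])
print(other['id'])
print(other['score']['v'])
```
[3, 7, 8, 107]
[5, 4, 237]
[3, 7, 8]
[5, 4]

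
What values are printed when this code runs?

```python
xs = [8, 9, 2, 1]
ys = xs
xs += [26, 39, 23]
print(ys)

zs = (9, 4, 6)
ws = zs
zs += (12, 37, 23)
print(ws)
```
[8, 9, 2, 1, 26, 39, 23]
(9, 4, 6)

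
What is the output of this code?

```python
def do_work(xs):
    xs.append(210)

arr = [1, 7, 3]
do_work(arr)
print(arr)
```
[1, 7, 3, 210]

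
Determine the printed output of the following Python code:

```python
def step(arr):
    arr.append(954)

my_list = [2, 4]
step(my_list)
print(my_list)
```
[2, 4, 954]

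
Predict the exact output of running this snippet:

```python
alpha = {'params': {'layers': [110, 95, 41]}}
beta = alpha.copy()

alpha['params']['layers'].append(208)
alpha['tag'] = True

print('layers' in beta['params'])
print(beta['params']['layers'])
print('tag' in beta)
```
True
[110, 95, 41, 208]
False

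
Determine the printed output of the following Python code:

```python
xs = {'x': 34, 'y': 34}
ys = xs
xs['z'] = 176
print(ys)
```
{'x': 34, 'y': 34, 'z': 176}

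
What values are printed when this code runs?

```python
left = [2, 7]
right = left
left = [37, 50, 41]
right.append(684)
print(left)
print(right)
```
[37, 50, 41]
[2, 7, 684]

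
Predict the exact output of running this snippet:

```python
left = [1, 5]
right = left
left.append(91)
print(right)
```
[1, 5, 91]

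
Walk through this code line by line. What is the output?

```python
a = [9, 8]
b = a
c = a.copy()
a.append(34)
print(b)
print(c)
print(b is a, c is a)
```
[9, 8, 34]
[9, 8]
True False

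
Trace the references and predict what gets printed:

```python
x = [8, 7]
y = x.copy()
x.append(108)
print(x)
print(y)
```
[8, 7, 108]
[8, 7]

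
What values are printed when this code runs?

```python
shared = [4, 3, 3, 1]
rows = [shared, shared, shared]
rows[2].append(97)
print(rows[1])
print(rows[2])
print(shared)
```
[4, 3, 3, 1, 97]
[4, 3, 3, 1, 97]
[4, 3, 3, 1, 97]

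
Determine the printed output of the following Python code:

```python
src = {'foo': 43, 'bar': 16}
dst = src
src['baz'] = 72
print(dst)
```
{'foo': 43, 'bar': 16, 'baz': 72}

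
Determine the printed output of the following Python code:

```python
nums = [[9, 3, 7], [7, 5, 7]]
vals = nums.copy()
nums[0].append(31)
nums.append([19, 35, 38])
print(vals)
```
[[9, 3, 7, 31], [7, 5, 7]]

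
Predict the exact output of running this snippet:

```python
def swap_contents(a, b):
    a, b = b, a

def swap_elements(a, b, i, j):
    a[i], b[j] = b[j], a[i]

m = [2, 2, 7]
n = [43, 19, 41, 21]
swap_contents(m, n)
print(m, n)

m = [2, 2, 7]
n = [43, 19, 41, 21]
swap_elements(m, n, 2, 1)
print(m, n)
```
[2, 2, 7] [43, 19, 41, 21]
[2, 2, 19] [43, 7, 41, 21]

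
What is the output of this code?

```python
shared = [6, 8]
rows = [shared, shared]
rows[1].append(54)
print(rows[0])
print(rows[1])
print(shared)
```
[6, 8, 54]
[6, 8, 54]
[6, 8, 54]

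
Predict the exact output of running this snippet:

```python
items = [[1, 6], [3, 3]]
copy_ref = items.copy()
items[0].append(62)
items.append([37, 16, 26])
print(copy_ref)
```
[[1, 6, 62], [3, 3]]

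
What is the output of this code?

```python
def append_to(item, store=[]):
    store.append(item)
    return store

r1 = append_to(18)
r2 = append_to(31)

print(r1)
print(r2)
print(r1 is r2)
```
[18, 31]
[18, 31]
True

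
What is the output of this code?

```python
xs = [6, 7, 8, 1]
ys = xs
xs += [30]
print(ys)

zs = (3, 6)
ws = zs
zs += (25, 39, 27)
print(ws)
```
[6, 7, 8, 1, 30]
(3, 6)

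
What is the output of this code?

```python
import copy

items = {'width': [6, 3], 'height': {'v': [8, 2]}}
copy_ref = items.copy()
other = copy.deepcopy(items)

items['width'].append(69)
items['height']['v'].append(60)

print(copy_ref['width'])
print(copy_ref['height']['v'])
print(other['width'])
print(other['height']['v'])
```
[6, 3, 69]
[8, 2, 60]
[6, 3]
[8, 2]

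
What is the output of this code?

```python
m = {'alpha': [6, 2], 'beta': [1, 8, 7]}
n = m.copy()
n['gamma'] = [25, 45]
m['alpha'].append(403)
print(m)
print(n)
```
{'alpha': [6, 2, 403], 'beta': [1, 8, 7]}
{'alpha': [6, 2, 403], 'beta': [1, 8, 7], 'gamma': [25, 45]}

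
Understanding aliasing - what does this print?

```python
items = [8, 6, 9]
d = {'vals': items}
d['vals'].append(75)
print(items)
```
[8, 6, 9, 75]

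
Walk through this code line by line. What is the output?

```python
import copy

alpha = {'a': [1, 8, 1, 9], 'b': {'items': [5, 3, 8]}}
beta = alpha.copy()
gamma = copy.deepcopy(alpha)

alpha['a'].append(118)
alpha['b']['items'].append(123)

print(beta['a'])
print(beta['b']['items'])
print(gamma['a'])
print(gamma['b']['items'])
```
[1, 8, 1, 9, 118]
[5, 3, 8, 123]
[1, 8, 1, 9]
[5, 3, 8]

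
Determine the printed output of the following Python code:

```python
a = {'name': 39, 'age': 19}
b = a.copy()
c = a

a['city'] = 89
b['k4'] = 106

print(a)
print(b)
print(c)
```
{'name': 39, 'age': 19, 'city': 89}
{'name': 39, 'age': 19, 'k4': 106}
{'name': 39, 'age': 19, 'city': 89}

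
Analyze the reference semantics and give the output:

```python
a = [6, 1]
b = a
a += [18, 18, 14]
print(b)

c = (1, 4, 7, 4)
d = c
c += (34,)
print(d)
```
[6, 1, 18, 18, 14]
(1, 4, 7, 4)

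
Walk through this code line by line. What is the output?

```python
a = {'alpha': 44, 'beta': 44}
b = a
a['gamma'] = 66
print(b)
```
{'alpha': 44, 'beta': 44, 'gamma': 66}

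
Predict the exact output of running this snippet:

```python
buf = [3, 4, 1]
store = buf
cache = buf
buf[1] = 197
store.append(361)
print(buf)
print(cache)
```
[3, 197, 1, 361]
[3, 197, 1, 361]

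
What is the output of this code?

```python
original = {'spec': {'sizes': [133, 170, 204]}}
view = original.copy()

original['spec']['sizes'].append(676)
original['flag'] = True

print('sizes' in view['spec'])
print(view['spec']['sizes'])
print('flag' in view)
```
True
[133, 170, 204, 676]
False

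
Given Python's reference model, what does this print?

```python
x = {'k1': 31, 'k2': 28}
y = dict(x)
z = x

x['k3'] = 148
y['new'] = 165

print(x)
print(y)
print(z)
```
{'k1': 31, 'k2': 28, 'k3': 148}
{'k1': 31, 'k2': 28, 'new': 165}
{'k1': 31, 'k2': 28, 'k3': 148}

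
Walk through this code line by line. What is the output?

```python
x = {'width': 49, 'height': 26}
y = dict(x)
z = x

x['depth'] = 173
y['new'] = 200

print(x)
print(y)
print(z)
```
{'width': 49, 'height': 26, 'depth': 173}
{'width': 49, 'height': 26, 'new': 200}
{'width': 49, 'height': 26, 'depth': 173}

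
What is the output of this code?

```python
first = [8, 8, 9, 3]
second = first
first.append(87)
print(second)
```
[8, 8, 9, 3, 87]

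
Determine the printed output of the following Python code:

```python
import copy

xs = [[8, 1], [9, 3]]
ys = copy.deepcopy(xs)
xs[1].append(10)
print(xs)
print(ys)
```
[[8, 1], [9, 3, 10]]
[[8, 1], [9, 3]]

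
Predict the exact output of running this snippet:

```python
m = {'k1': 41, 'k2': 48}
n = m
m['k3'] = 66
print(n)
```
{'k1': 41, 'k2': 48, 'k3': 66}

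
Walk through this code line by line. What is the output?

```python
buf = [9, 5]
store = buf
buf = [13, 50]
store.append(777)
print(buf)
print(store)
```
[13, 50]
[9, 5, 777]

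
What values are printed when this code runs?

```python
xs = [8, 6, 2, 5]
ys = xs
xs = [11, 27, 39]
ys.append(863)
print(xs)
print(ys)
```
[11, 27, 39]
[8, 6, 2, 5, 863]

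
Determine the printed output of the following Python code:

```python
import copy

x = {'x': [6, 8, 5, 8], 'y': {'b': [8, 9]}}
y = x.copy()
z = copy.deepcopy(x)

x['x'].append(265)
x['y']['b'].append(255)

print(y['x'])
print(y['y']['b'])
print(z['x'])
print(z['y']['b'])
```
[6, 8, 5, 8, 265]
[8, 9, 255]
[6, 8, 5, 8]
[8, 9]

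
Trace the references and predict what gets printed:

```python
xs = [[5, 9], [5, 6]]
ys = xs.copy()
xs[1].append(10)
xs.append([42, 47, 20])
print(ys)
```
[[5, 9], [5, 6, 10]]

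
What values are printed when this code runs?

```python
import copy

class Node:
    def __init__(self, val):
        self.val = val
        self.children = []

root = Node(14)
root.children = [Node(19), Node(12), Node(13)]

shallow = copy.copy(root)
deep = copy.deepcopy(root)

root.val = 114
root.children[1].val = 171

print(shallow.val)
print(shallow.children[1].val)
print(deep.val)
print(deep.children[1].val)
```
14
171
14
12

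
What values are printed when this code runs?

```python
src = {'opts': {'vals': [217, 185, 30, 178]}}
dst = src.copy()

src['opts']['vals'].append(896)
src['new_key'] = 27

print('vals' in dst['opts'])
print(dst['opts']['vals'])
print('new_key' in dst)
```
True
[217, 185, 30, 178, 896]
False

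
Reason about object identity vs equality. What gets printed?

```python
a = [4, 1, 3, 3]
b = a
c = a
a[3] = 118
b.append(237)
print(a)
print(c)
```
[4, 1, 3, 118, 237]
[4, 1, 3, 118, 237]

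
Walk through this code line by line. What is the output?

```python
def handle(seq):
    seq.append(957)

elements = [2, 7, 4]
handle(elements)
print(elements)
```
[2, 7, 4, 957]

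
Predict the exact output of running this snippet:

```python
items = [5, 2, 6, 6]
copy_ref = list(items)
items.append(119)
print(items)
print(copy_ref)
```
[5, 2, 6, 6, 119]
[5, 2, 6, 6]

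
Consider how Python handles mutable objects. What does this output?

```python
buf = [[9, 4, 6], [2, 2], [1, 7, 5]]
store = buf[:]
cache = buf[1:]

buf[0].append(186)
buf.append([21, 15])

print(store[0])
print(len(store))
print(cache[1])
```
[9, 4, 6, 186]
3
[1, 7, 5]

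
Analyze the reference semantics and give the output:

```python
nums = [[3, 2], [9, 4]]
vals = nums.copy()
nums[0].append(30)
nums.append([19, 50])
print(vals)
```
[[3, 2, 30], [9, 4]]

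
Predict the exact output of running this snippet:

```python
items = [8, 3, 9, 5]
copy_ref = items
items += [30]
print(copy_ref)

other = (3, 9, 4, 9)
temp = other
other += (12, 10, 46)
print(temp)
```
[8, 3, 9, 5, 30]
(3, 9, 4, 9)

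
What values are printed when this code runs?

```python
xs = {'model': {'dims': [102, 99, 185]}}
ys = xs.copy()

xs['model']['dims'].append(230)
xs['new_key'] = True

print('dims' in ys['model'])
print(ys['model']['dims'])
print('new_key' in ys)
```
True
[102, 99, 185, 230]
False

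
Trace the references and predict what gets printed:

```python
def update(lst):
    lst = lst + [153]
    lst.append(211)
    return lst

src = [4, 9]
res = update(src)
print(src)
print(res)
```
[4, 9]
[4, 9, 153, 211]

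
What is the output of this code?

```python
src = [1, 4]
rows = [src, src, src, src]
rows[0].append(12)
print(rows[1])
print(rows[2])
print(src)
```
[1, 4, 12]
[1, 4, 12]
[1, 4, 12]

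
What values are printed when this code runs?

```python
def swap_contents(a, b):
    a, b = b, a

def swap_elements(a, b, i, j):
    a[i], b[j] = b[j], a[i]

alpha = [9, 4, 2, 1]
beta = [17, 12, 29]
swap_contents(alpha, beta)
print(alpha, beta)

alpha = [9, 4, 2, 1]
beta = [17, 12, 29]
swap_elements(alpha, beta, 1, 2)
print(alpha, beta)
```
[9, 4, 2, 1] [17, 12, 29]
[9, 29, 2, 1] [17, 12, 4]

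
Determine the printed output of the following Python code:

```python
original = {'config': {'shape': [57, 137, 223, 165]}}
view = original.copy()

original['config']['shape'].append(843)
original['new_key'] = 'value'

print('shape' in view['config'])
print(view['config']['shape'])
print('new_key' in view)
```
True
[57, 137, 223, 165, 843]
False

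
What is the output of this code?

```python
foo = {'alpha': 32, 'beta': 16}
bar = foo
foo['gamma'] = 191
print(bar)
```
{'alpha': 32, 'beta': 16, 'gamma': 191}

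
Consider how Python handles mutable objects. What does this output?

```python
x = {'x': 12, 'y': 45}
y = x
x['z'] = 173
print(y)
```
{'x': 12, 'y': 45, 'z': 173}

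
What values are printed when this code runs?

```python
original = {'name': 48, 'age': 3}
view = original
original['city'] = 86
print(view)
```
{'name': 48, 'age': 3, 'city': 86}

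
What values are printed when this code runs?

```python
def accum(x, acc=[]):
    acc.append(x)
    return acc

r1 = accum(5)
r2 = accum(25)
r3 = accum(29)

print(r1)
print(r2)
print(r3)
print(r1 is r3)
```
[5, 25, 29]
[5, 25, 29]
[5, 25, 29]
True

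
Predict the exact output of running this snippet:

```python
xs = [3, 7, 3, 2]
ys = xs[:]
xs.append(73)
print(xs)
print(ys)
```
[3, 7, 3, 2, 73]
[3, 7, 3, 2]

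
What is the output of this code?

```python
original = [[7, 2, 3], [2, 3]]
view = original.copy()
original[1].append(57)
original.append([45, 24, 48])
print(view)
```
[[7, 2, 3], [2, 3, 57]]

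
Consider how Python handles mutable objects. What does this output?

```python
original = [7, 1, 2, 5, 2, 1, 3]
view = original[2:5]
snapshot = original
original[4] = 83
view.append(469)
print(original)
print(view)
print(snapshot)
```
[7, 1, 2, 5, 83, 1, 3]
[2, 5, 2, 469]
[7, 1, 2, 5, 83, 1, 3]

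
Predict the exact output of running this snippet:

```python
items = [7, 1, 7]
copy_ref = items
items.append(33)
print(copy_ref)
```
[7, 1, 7, 33]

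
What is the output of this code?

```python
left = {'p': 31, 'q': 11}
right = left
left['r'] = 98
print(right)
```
{'p': 31, 'q': 11, 'r': 98}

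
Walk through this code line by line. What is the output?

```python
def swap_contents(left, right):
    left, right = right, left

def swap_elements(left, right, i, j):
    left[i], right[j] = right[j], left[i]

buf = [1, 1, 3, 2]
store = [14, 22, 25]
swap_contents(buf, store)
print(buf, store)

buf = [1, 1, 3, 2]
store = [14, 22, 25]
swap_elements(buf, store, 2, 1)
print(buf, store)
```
[1, 1, 3, 2] [14, 22, 25]
[1, 1, 22, 2] [14, 3, 25]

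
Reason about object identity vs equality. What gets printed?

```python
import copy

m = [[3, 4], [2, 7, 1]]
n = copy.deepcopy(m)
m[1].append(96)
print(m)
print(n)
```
[[3, 4], [2, 7, 1, 96]]
[[3, 4], [2, 7, 1]]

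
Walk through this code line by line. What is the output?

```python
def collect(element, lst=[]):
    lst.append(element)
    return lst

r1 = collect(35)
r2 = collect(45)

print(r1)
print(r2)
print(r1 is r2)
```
[35, 45]
[35, 45]
True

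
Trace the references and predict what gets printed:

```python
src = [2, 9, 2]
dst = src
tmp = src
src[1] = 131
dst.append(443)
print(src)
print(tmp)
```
[2, 131, 2, 443]
[2, 131, 2, 443]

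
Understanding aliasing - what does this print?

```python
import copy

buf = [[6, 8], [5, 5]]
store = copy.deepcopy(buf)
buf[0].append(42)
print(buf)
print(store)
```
[[6, 8, 42], [5, 5]]
[[6, 8], [5, 5]]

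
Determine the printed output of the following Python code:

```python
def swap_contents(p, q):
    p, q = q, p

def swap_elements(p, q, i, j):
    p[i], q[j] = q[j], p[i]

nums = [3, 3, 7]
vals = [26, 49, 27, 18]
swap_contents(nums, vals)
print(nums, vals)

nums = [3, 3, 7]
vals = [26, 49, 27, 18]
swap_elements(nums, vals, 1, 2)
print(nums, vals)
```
[3, 3, 7] [26, 49, 27, 18]
[3, 27, 7] [26, 49, 3, 18]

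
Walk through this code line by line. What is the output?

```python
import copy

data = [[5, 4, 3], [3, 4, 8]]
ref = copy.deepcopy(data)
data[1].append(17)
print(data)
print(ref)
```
[[5, 4, 3], [3, 4, 8, 17]]
[[5, 4, 3], [3, 4, 8]]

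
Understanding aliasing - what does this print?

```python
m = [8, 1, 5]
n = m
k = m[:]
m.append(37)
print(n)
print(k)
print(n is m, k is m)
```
[8, 1, 5, 37]
[8, 1, 5]
True False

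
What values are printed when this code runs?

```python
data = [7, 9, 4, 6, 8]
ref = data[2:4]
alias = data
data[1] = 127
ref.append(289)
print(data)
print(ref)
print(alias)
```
[7, 127, 4, 6, 8]
[4, 6, 289]
[7, 127, 4, 6, 8]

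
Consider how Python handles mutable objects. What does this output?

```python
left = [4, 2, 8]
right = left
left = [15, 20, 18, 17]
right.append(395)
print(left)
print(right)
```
[15, 20, 18, 17]
[4, 2, 8, 395]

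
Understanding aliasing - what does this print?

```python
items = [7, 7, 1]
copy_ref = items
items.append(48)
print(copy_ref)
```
[7, 7, 1, 48]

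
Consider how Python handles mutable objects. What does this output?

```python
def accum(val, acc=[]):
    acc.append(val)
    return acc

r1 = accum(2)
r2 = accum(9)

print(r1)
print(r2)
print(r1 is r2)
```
[2, 9]
[2, 9]
True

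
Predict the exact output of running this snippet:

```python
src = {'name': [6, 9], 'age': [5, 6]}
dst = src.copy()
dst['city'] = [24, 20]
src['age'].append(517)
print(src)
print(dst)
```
{'name': [6, 9], 'age': [5, 6, 517]}
{'name': [6, 9], 'age': [5, 6, 517], 'city': [24, 20]}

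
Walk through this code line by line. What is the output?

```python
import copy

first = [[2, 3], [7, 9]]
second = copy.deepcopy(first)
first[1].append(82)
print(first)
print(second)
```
[[2, 3], [7, 9, 82]]
[[2, 3], [7, 9]]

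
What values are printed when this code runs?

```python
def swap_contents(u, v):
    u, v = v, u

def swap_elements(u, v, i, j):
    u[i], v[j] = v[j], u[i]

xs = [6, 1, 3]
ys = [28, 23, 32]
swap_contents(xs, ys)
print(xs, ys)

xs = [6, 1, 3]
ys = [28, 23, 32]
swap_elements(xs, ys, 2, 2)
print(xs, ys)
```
[6, 1, 3] [28, 23, 32]
[6, 1, 32] [28, 23, 3]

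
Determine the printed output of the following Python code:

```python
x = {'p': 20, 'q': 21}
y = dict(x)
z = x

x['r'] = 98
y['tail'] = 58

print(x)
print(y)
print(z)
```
{'p': 20, 'q': 21, 'r': 98}
{'p': 20, 'q': 21, 'tail': 58}
{'p': 20, 'q': 21, 'r': 98}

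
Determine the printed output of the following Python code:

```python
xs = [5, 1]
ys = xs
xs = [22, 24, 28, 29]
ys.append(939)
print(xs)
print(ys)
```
[22, 24, 28, 29]
[5, 1, 939]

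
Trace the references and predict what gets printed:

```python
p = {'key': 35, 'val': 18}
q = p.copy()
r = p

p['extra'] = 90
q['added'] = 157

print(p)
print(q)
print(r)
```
{'key': 35, 'val': 18, 'extra': 90}
{'key': 35, 'val': 18, 'added': 157}
{'key': 35, 'val': 18, 'extra': 90}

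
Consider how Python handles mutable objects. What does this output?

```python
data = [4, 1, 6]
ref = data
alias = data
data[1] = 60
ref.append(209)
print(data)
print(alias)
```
[4, 60, 6, 209]
[4, 60, 6, 209]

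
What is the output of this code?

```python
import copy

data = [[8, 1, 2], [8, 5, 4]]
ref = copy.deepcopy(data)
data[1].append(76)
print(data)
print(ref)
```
[[8, 1, 2], [8, 5, 4, 76]]
[[8, 1, 2], [8, 5, 4]]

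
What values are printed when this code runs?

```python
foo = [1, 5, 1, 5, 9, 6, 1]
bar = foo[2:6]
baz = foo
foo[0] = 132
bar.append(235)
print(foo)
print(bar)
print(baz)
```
[132, 5, 1, 5, 9, 6, 1]
[1, 5, 9, 6, 235]
[132, 5, 1, 5, 9, 6, 1]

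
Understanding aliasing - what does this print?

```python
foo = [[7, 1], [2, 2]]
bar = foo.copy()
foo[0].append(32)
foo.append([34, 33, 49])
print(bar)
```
[[7, 1, 32], [2, 2]]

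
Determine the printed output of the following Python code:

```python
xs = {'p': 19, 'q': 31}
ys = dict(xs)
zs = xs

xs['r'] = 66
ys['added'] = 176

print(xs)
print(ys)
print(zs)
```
{'p': 19, 'q': 31, 'r': 66}
{'p': 19, 'q': 31, 'added': 176}
{'p': 19, 'q': 31, 'r': 66}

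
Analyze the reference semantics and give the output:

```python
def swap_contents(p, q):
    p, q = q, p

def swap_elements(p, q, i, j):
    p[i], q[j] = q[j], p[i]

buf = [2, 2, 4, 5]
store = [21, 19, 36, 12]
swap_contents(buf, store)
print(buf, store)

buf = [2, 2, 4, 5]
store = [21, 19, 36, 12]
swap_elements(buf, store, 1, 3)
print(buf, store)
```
[2, 2, 4, 5] [21, 19, 36, 12]
[2, 12, 4, 5] [21, 19, 36, 2]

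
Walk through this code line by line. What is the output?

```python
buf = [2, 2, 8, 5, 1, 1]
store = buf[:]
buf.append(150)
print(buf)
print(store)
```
[2, 2, 8, 5, 1, 1, 150]
[2, 2, 8, 5, 1, 1]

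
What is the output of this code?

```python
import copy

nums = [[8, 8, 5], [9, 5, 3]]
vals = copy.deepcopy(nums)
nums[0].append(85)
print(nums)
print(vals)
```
[[8, 8, 5, 85], [9, 5, 3]]
[[8, 8, 5], [9, 5, 3]]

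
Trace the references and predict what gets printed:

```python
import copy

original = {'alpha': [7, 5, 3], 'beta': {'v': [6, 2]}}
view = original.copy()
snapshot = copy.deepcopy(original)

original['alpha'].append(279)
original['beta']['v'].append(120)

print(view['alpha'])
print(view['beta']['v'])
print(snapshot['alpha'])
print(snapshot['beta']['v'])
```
[7, 5, 3, 279]
[6, 2, 120]
[7, 5, 3]
[6, 2]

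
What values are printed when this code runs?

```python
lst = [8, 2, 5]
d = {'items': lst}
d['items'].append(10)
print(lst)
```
[8, 2, 5, 10]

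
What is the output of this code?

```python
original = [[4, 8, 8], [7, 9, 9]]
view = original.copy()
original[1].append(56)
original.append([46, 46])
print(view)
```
[[4, 8, 8], [7, 9, 9, 56]]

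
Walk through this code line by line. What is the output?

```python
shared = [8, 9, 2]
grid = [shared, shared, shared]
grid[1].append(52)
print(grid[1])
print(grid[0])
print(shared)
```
[8, 9, 2, 52]
[8, 9, 2, 52]
[8, 9, 2, 52]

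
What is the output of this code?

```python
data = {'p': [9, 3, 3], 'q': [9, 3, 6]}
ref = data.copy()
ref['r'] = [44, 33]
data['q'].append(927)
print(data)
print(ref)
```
{'p': [9, 3, 3], 'q': [9, 3, 6, 927]}
{'p': [9, 3, 3], 'q': [9, 3, 6, 927], 'r': [44, 33]}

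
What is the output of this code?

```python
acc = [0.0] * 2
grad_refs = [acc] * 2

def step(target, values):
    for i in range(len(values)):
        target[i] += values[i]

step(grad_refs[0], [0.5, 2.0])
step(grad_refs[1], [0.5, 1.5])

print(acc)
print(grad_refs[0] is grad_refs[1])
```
[1.0, 3.5]
True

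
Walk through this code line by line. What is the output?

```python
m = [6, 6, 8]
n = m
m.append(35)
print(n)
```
[6, 6, 8, 35]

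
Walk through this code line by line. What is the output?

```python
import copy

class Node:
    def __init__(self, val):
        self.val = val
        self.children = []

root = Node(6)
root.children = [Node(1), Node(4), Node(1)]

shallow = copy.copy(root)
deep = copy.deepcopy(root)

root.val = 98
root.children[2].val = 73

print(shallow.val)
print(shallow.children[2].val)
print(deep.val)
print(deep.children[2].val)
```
6
73
6
1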